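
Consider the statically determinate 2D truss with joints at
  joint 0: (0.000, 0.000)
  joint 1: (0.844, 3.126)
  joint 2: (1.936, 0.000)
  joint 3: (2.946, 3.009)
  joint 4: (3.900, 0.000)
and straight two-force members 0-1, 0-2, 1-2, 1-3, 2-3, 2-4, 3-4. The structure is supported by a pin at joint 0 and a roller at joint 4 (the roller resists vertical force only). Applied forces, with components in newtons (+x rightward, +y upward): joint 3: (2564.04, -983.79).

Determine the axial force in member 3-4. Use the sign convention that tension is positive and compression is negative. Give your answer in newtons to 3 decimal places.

-2854.898

N=5 nodes, M=7 members, R=3 reactions → 2N=10, M+R=10
member 0 (0-1): L=3.2379, (cx,cy)=(0.2607,0.9654)
member 1 (0-2): L=1.9360, (cx,cy)=(1.0000,0.0000)
member 2 (1-2): L=3.3112, (cx,cy)=(0.3298,-0.9441)
member 3 (1-3): L=2.1053, (cx,cy)=(0.9985,-0.0556)
member 4 (2-3): L=3.1740, (cx,cy)=(0.3182,0.9480)
member 5 (2-4): L=1.9640, (cx,cy)=(1.0000,0.0000)
member 6 (3-4): L=3.1566, (cx,cy)=(0.3022,-0.9532)
solve A·x = −loads:
  F[0-1] = +1799.8241 N (tension)
  F[0-2] = +2094.8977 N (tension)
  F[1-2] = -1905.2814 N (compression)
  F[1-3] = +1099.1750 N (tension)
  F[2-3] = +1897.3155 N (tension)
  F[2-4] = +862.8153 N (tension)
  F[3-4] = -2854.8980 N (compression)
  Rx@0 = -2564.0400 N
  Ry@0 = -1737.6053 N
  Ry@4 = +2721.3953 N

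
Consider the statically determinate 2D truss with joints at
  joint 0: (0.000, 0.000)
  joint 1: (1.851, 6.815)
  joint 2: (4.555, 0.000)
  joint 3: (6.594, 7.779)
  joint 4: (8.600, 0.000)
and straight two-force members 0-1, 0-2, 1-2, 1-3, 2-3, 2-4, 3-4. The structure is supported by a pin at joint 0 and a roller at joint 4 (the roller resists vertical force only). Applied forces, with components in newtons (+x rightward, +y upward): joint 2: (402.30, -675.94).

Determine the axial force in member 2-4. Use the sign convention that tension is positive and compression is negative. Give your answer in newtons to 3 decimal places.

92.322

N=5 nodes, M=7 members, R=3 reactions → 2N=10, M+R=10
member 0 (0-1): L=7.0619, (cx,cy)=(0.2621,0.9650)
member 1 (0-2): L=4.5550, (cx,cy)=(1.0000,0.0000)
member 2 (1-2): L=7.3318, (cx,cy)=(0.3688,-0.9295)
member 3 (1-3): L=4.8400, (cx,cy)=(0.9800,0.1992)
member 4 (2-3): L=8.0418, (cx,cy)=(0.2536,0.9673)
member 5 (2-4): L=4.0450, (cx,cy)=(1.0000,0.0000)
member 6 (3-4): L=8.0335, (cx,cy)=(0.2497,-0.9683)
solve A·x = −loads:
  F[0-1] = -329.4457 N (compression)
  F[0-2] = +488.6513 N (tension)
  F[1-2] = +299.0415 N (tension)
  F[1-3] = -200.6589 N (compression)
  F[2-3] = +411.4230 N (tension)
  F[2-4] = +92.3220 N (tension)
  F[3-4] = -369.7245 N (compression)
  Rx@0 = -402.3000 N
  Ry@0 = +317.9276 N
  Ry@4 = +358.0124 N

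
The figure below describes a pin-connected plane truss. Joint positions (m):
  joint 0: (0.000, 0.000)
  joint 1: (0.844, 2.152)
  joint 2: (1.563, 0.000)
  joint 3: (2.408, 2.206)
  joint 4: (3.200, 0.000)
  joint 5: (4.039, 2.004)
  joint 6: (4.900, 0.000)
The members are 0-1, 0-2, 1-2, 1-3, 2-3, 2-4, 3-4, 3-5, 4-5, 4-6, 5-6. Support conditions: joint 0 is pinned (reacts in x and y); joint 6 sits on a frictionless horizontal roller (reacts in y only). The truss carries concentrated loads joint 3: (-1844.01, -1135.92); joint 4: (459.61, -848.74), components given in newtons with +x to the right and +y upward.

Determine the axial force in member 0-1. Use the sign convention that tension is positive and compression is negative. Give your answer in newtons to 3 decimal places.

N=7 nodes, M=11 members, R=3 reactions → 2N=14, M+R=14
member 0 (0-1): L=2.3116, (cx,cy)=(0.3651,0.9310)
member 1 (0-2): L=1.5630, (cx,cy)=(1.0000,0.0000)
member 2 (1-2): L=2.2689, (cx,cy)=(0.3169,-0.9485)
member 3 (1-3): L=1.5649, (cx,cy)=(0.9994,0.0345)
member 4 (2-3): L=2.3623, (cx,cy)=(0.3577,0.9338)
member 5 (2-4): L=1.6370, (cx,cy)=(1.0000,0.0000)
member 6 (3-4): L=2.3439, (cx,cy)=(0.3379,-0.9412)
member 7 (3-5): L=1.6435, (cx,cy)=(0.9924,-0.1229)
member 8 (4-5): L=2.1725, (cx,cy)=(0.3862,0.9224)
member 9 (4-6): L=1.7000, (cx,cy)=(1.0000,0.0000)
member 10 (5-6): L=2.1811, (cx,cy)=(0.3947,-0.9188)
solve A·x = −loads:
  F[0-1] = -1828.5802 N (compression)
  F[0-2] = -716.7544 N (compression)
  F[1-2] = +1750.3436 N (tension)
  F[1-3] = -1223.0382 N (compression)
  F[2-3] = -1777.7598 N (compression)
  F[2-4] = +473.8186 N (tension)
  F[3-4] = +631.7781 N (tension)
  F[3-5] = -229.4282 N (compression)
  F[4-5] = +275.4949 N (tension)
  F[4-6] = +121.2970 N (tension)
  F[5-6] = -307.2761 N (compression)
  Rx@0 = +1384.4000 N
  Ry@0 = +1702.3381 N
  Ry@6 = +282.3219 N

-1828.580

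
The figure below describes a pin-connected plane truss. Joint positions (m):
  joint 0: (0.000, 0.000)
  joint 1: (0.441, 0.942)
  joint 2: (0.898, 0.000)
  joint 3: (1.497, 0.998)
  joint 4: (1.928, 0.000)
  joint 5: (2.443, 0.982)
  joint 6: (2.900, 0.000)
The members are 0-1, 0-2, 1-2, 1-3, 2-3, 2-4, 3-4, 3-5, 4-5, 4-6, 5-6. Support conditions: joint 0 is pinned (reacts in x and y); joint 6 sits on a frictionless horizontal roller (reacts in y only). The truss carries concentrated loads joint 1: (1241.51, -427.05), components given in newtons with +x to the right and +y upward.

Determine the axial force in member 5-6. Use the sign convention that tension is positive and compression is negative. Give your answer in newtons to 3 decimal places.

N=7 nodes, M=11 members, R=3 reactions → 2N=14, M+R=14
member 0 (0-1): L=1.0401, (cx,cy)=(0.4240,0.9057)
member 1 (0-2): L=0.8980, (cx,cy)=(1.0000,0.0000)
member 2 (1-2): L=1.0470, (cx,cy)=(0.4365,-0.8997)
member 3 (1-3): L=1.0575, (cx,cy)=(0.9986,0.0530)
member 4 (2-3): L=1.1640, (cx,cy)=(0.5146,0.8574)
member 5 (2-4): L=1.0300, (cx,cy)=(1.0000,0.0000)
member 6 (3-4): L=1.0871, (cx,cy)=(0.3965,-0.9180)
member 7 (3-5): L=0.9461, (cx,cy)=(0.9999,-0.0169)
member 8 (4-5): L=1.1089, (cx,cy)=(0.4644,0.8856)
member 9 (4-6): L=0.9720, (cx,cy)=(1.0000,0.0000)
member 10 (5-6): L=1.0831, (cx,cy)=(0.4219,-0.9066)
solve A·x = −loads:
  F[0-1] = +45.4557 N (tension)
  F[0-2] = +1222.2372 N (tension)
  F[1-2] = -577.5893 N (compression)
  F[1-3] = -971.4916 N (compression)
  F[2-3] = +606.0807 N (tension)
  F[2-4] = +658.2260 N (tension)
  F[3-4] = -501.5518 N (compression)
  F[3-5] = -459.4408 N (compression)
  F[4-5] = +519.9268 N (tension)
  F[4-6] = +217.8977 N (tension)
  F[5-6] = -516.4371 N (compression)
  Rx@0 = -1241.5100 N
  Ry@0 = -41.1677 N
  Ry@6 = +468.2177 N

-516.437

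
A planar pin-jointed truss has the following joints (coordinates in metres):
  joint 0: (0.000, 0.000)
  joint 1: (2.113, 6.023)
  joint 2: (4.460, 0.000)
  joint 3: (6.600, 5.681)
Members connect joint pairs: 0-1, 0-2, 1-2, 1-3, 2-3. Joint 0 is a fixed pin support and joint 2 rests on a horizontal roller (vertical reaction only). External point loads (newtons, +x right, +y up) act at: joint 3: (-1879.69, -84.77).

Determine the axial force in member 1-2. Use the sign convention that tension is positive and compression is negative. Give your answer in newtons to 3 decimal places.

2672.925

N=4 nodes, M=5 members, R=3 reactions → 2N=8, M+R=8
member 0 (0-1): L=6.3829, (cx,cy)=(0.3310,0.9436)
member 1 (0-2): L=4.4600, (cx,cy)=(1.0000,0.0000)
member 2 (1-2): L=6.4641, (cx,cy)=(0.3631,-0.9318)
member 3 (1-3): L=4.5000, (cx,cy)=(0.9971,-0.0760)
member 4 (2-3): L=6.0707, (cx,cy)=(0.3525,0.9358)
solve A·x = −loads:
  F[0-1] = -2494.2473 N (compression)
  F[0-2] = -1053.9914 N (compression)
  F[1-2] = +2672.9246 N (tension)
  F[1-3] = -1801.3960 N (compression)
  F[2-3] = -236.8818 N (compression)
  Rx@0 = +1879.6900 N
  Ry@0 = +2353.6124 N
  Ry@2 = -2268.8424 N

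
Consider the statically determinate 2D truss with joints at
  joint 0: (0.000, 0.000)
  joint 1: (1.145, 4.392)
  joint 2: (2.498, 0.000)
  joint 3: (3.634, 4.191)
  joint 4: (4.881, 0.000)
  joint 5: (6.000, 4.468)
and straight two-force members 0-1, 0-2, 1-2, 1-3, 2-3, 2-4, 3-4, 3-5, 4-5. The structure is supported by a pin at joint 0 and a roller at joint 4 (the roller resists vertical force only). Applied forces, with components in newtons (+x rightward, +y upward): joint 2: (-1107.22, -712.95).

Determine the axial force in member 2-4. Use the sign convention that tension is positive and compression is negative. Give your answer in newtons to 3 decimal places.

N=6 nodes, M=9 members, R=3 reactions → 2N=12, M+R=12
member 0 (0-1): L=4.5388, (cx,cy)=(0.2523,0.9677)
member 1 (0-2): L=2.4980, (cx,cy)=(1.0000,0.0000)
member 2 (1-2): L=4.5957, (cx,cy)=(0.2944,-0.9557)
member 3 (1-3): L=2.4971, (cx,cy)=(0.9968,-0.0805)
member 4 (2-3): L=4.3422, (cx,cy)=(0.2616,0.9652)
member 5 (2-4): L=2.3830, (cx,cy)=(1.0000,0.0000)
member 6 (3-4): L=4.3726, (cx,cy)=(0.2852,-0.9585)
member 7 (3-5): L=2.3822, (cx,cy)=(0.9932,0.1163)
member 8 (4-5): L=4.6060, (cx,cy)=(0.2429,0.9700)
solve A·x = −loads:
  F[0-1] = -359.7103 N (compression)
  F[0-2] = -1016.4761 N (compression)
  F[1-2] = +381.3738 N (tension)
  F[1-3] = -203.6839 N (compression)
  F[2-3] = +361.0534 N (tension)
  F[2-4] = +108.5654 N (tension)
  F[3-4] = -380.6827 N (compression)
  F[3-5] = -0.0000 N (tension)
  F[4-5] = +0.0000 N (tension)
  Rx@0 = +1107.2200 N
  Ry@0 = +348.0762 N
  Ry@4 = +364.8738 N

108.565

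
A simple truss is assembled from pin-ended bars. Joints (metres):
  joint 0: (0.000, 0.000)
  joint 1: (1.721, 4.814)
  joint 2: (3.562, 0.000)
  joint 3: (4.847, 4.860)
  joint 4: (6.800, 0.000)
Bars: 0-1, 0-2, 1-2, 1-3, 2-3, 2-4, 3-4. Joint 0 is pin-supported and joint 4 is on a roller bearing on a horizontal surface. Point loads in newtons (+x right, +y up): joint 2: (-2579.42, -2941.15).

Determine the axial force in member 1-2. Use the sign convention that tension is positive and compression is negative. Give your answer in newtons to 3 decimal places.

1483.190

N=5 nodes, M=7 members, R=3 reactions → 2N=10, M+R=10
member 0 (0-1): L=5.1124, (cx,cy)=(0.3366,0.9416)
member 1 (0-2): L=3.5620, (cx,cy)=(1.0000,0.0000)
member 2 (1-2): L=5.1540, (cx,cy)=(0.3572,-0.9340)
member 3 (1-3): L=3.1263, (cx,cy)=(0.9999,0.0147)
member 4 (2-3): L=5.0270, (cx,cy)=(0.2556,0.9668)
member 5 (2-4): L=3.2380, (cx,cy)=(1.0000,0.0000)
member 6 (3-4): L=5.2377, (cx,cy)=(0.3729,-0.9279)
solve A·x = −loads:
  F[0-1] = -1487.3124 N (compression)
  F[0-2] = -2078.7404 N (compression)
  F[1-2] = +1483.1903 N (tension)
  F[1-3] = -1030.5826 N (compression)
  F[2-3] = +1609.2712 N (tension)
  F[2-4] = +619.1105 N (tension)
  F[3-4] = -1660.3856 N (compression)
  Rx@0 = +2579.4200 N
  Ry@0 = +1400.5064 N
  Ry@4 = +1540.6436 N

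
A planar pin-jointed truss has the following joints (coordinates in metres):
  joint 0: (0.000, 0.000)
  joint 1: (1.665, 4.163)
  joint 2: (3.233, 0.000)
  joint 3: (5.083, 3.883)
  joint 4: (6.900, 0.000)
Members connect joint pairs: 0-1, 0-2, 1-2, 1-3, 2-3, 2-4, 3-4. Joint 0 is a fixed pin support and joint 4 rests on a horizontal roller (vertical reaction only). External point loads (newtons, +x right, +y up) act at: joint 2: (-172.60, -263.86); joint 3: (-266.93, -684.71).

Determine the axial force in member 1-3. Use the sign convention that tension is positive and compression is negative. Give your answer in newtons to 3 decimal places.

N=5 nodes, M=7 members, R=3 reactions → 2N=10, M+R=10
member 0 (0-1): L=4.4836, (cx,cy)=(0.3714,0.9285)
member 1 (0-2): L=3.2330, (cx,cy)=(1.0000,0.0000)
member 2 (1-2): L=4.4485, (cx,cy)=(0.3525,-0.9358)
member 3 (1-3): L=3.4294, (cx,cy)=(0.9967,-0.0816)
member 4 (2-3): L=4.3012, (cx,cy)=(0.4301,0.9028)
member 5 (2-4): L=3.6670, (cx,cy)=(1.0000,0.0000)
member 6 (3-4): L=4.2871, (cx,cy)=(0.4238,-0.9057)
solve A·x = −loads:
  F[0-1] = -507.0059 N (compression)
  F[0-2] = -251.2522 N (compression)
  F[1-2] = +536.0572 N (tension)
  F[1-3] = -378.4898 N (compression)
  F[2-3] = -263.4025 N (compression)
  F[2-4] = +223.5893 N (tension)
  F[3-4] = -527.5445 N (compression)
  Rx@0 = +439.5300 N
  Ry@0 = +470.7510 N
  Ry@4 = +477.8190 N

-378.490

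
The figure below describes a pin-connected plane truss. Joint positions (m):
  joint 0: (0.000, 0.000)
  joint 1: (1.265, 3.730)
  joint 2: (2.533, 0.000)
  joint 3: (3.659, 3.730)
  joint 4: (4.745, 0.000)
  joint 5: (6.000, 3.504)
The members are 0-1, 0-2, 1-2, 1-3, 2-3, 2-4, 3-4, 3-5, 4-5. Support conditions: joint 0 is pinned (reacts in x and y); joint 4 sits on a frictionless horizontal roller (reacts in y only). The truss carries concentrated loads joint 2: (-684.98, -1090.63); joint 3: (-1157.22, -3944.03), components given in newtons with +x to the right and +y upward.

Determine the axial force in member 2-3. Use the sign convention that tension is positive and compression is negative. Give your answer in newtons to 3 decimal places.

N=6 nodes, M=9 members, R=3 reactions → 2N=12, M+R=12
member 0 (0-1): L=3.9387, (cx,cy)=(0.3212,0.9470)
member 1 (0-2): L=2.5330, (cx,cy)=(1.0000,0.0000)
member 2 (1-2): L=3.9396, (cx,cy)=(0.3219,-0.9468)
member 3 (1-3): L=2.3940, (cx,cy)=(1.0000,0.0000)
member 4 (2-3): L=3.8963, (cx,cy)=(0.2890,0.9573)
member 5 (2-4): L=2.2120, (cx,cy)=(1.0000,0.0000)
member 6 (3-4): L=3.8849, (cx,cy)=(0.2795,-0.9601)
member 7 (3-5): L=2.3519, (cx,cy)=(0.9954,-0.0961)
member 8 (4-5): L=3.7220, (cx,cy)=(0.3372,0.9414)
solve A·x = −loads:
  F[0-1] = -2450.6177 N (compression)
  F[0-2] = -1055.1244 N (compression)
  F[1-2] = +2451.2178 N (tension)
  F[1-3] = -1576.0178 N (compression)
  F[2-3] = -1284.9839 N (compression)
  F[2-4] = +790.1526 N (tension)
  F[3-4] = -2826.5639 N (compression)
  F[3-5] = -0.0000 N (compression)
  F[4-5] = +0.0000 N (tension)
  Rx@0 = +1842.2000 N
  Ry@0 = +2320.7841 N
  Ry@4 = +2713.8759 N

-1284.984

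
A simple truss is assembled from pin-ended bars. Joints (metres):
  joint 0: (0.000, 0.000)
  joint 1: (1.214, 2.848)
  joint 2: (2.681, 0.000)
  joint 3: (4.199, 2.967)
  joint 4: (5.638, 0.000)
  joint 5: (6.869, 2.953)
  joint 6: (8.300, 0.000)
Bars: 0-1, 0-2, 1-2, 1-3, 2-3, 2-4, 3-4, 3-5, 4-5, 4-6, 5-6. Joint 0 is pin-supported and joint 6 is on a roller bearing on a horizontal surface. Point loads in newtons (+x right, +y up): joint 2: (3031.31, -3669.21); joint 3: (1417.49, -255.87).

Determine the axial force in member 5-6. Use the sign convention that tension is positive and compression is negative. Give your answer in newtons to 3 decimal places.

-2023.942

N=7 nodes, M=11 members, R=3 reactions → 2N=14, M+R=14
member 0 (0-1): L=3.0959, (cx,cy)=(0.3921,0.9199)
member 1 (0-2): L=2.6810, (cx,cy)=(1.0000,0.0000)
member 2 (1-2): L=3.2036, (cx,cy)=(0.4579,-0.8890)
member 3 (1-3): L=2.9874, (cx,cy)=(0.9992,0.0398)
member 4 (2-3): L=3.3328, (cx,cy)=(0.4555,0.8902)
member 5 (2-4): L=2.9570, (cx,cy)=(1.0000,0.0000)
member 6 (3-4): L=3.2975, (cx,cy)=(0.4364,-0.8998)
member 7 (3-5): L=2.6700, (cx,cy)=(1.0000,-0.0052)
member 8 (4-5): L=3.1993, (cx,cy)=(0.3848,0.9230)
member 9 (4-6): L=2.6620, (cx,cy)=(1.0000,0.0000)
member 10 (5-6): L=3.2815, (cx,cy)=(0.4361,-0.8999)
solve A·x = −loads:
  F[0-1] = -2286.8773 N (compression)
  F[0-2] = +5345.5425 N (tension)
  F[1-2] = +2279.3912 N (tension)
  F[1-3] = -1942.0610 N (compression)
  F[2-3] = +1845.3791 N (tension)
  F[2-4] = +2517.4840 N (tension)
  F[3-4] = -2014.7198 N (compression)
  F[3-5] = -1638.3128 N (compression)
  F[4-5] = +1963.9657 N (tension)
  F[4-6] = +882.6137 N (tension)
  F[5-6] = -2023.9416 N (compression)
  Rx@0 = -4448.8000 N
  Ry@0 = +2103.7254 N
  Ry@6 = +1821.3546 N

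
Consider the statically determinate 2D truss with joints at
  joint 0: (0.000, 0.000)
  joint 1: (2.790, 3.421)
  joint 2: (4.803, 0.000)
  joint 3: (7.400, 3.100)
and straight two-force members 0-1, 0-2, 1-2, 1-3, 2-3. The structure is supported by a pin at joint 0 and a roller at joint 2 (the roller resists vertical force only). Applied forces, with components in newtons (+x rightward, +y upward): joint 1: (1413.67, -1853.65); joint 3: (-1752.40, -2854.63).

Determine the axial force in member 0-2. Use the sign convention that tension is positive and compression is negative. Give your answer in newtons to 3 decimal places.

N=4 nodes, M=5 members, R=3 reactions → 2N=8, M+R=8
member 0 (0-1): L=4.4144, (cx,cy)=(0.6320,0.7750)
member 1 (0-2): L=4.8030, (cx,cy)=(1.0000,0.0000)
member 2 (1-2): L=3.9693, (cx,cy)=(0.5071,-0.8619)
member 3 (1-3): L=4.6212, (cx,cy)=(0.9976,-0.0695)
member 4 (2-3): L=4.0441, (cx,cy)=(0.6422,0.7666)
solve A·x = −loads:
  F[0-1] = +829.0460 N (tension)
  F[0-2] = -862.7002 N (compression)
  F[1-2] = -2944.9793 N (compression)
  F[1-3] = +605.2826 N (tension)
  F[2-3] = -3669.1159 N (compression)
  Rx@0 = +338.7300 N
  Ry@0 = -642.4738 N
  Ry@2 = +5350.7538 N

-862.700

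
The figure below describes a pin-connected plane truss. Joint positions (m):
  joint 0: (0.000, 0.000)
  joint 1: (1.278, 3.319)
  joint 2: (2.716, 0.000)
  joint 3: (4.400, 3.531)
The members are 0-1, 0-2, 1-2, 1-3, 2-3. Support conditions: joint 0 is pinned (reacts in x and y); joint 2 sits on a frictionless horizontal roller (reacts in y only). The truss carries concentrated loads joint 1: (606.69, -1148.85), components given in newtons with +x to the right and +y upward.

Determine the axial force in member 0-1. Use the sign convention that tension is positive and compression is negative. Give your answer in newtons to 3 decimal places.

N=4 nodes, M=5 members, R=3 reactions → 2N=8, M+R=8
member 0 (0-1): L=3.5565, (cx,cy)=(0.3593,0.9332)
member 1 (0-2): L=2.7160, (cx,cy)=(1.0000,0.0000)
member 2 (1-2): L=3.6171, (cx,cy)=(0.3976,-0.9176)
member 3 (1-3): L=3.1292, (cx,cy)=(0.9977,0.0677)
member 4 (2-3): L=3.9120, (cx,cy)=(0.4305,0.9026)
solve A·x = −loads:
  F[0-1] = +142.6493 N (tension)
  F[0-2] = +555.4308 N (tension)
  F[1-2] = -1397.1235 N (compression)
  F[1-3] = +0.0000 N (tension)
  F[2-3] = -0.0000 N (compression)
  Rx@0 = -606.6900 N
  Ry@0 = -133.1214 N
  Ry@2 = +1281.9714 N

142.649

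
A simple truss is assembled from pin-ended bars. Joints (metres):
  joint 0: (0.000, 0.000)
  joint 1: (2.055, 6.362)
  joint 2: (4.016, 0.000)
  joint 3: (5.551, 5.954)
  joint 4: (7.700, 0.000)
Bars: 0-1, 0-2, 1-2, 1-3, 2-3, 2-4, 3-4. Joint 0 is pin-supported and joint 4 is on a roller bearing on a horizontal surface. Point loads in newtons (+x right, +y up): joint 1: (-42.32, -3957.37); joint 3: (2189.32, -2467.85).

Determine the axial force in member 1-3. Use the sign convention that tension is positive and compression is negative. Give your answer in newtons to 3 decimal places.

N=5 nodes, M=7 members, R=3 reactions → 2N=10, M+R=10
member 0 (0-1): L=6.6857, (cx,cy)=(0.3074,0.9516)
member 1 (0-2): L=4.0160, (cx,cy)=(1.0000,0.0000)
member 2 (1-2): L=6.6574, (cx,cy)=(0.2946,-0.9556)
member 3 (1-3): L=3.5197, (cx,cy)=(0.9933,-0.1159)
member 4 (2-3): L=6.1487, (cx,cy)=(0.2496,0.9683)
member 5 (2-4): L=3.6840, (cx,cy)=(1.0000,0.0000)
member 6 (3-4): L=6.3300, (cx,cy)=(0.3395,-0.9406)
solve A·x = −loads:
  F[0-1] = -2030.3424 N (compression)
  F[0-2] = +2771.0749 N (tension)
  F[1-2] = -2124.7355 N (compression)
  F[1-3] = +44.4082 N (tension)
  F[2-3] = +2096.8598 N (tension)
  F[2-4] = +1621.7367 N (tension)
  F[3-4] = -4776.8817 N (compression)
  Rx@0 = -2147.0000 N
  Ry@0 = +1932.0509 N
  Ry@4 = +4493.1691 N

44.408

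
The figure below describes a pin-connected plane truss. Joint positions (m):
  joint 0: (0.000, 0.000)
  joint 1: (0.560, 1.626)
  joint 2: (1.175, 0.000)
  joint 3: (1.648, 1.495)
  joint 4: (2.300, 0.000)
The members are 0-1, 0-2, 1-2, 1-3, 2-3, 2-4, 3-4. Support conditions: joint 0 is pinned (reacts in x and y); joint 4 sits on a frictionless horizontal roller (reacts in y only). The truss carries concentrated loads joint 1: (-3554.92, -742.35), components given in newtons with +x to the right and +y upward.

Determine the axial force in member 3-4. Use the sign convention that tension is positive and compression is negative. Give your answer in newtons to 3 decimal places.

2544.593

N=5 nodes, M=7 members, R=3 reactions → 2N=10, M+R=10
member 0 (0-1): L=1.7197, (cx,cy)=(0.3256,0.9455)
member 1 (0-2): L=1.1750, (cx,cy)=(1.0000,0.0000)
member 2 (1-2): L=1.7384, (cx,cy)=(0.3538,-0.9353)
member 3 (1-3): L=1.0959, (cx,cy)=(0.9928,-0.1195)
member 4 (2-3): L=1.5680, (cx,cy)=(0.3017,0.9534)
member 5 (2-4): L=1.1250, (cx,cy)=(1.0000,0.0000)
member 6 (3-4): L=1.6310, (cx,cy)=(0.3998,-0.9166)
solve A·x = −loads:
  F[0-1] = -3252.0245 N (compression)
  F[0-2] = -2495.9559 N (compression)
  F[1-2] = +2276.0381 N (tension)
  F[1-3] = +1702.9742 N (tension)
  F[2-3] = -2232.8622 N (compression)
  F[2-4] = -1017.2193 N (compression)
  F[3-4] = +2544.5932 N (tension)
  Rx@0 = +3554.9200 N
  Ry@0 = +3074.7778 N
  Ry@4 = -2332.4278 N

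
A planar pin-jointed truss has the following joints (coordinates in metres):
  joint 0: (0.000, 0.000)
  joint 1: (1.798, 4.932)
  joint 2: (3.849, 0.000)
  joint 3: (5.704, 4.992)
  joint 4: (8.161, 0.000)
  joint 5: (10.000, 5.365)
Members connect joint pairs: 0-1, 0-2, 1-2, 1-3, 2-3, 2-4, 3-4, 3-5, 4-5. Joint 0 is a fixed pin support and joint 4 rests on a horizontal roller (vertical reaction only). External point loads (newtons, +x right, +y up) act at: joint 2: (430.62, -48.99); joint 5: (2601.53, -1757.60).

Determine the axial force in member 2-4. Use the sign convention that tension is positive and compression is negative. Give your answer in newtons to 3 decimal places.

N=6 nodes, M=9 members, R=3 reactions → 2N=12, M+R=12
member 0 (0-1): L=5.2495, (cx,cy)=(0.3425,0.9395)
member 1 (0-2): L=3.8490, (cx,cy)=(1.0000,0.0000)
member 2 (1-2): L=5.3415, (cx,cy)=(0.3840,-0.9233)
member 3 (1-3): L=3.9065, (cx,cy)=(0.9999,0.0154)
member 4 (2-3): L=5.3255, (cx,cy)=(0.3483,0.9374)
member 5 (2-4): L=4.3120, (cx,cy)=(1.0000,0.0000)
member 6 (3-4): L=5.5639, (cx,cy)=(0.4416,-0.8972)
member 7 (3-5): L=4.3122, (cx,cy)=(0.9963,0.0865)
member 8 (4-5): L=5.6714, (cx,cy)=(0.3243,0.9460)
solve A·x = −loads:
  F[0-1] = +2214.3399 N (tension)
  F[0-2] = +2273.7215 N (tension)
  F[1-2] = -2226.2855 N (compression)
  F[1-3] = +1613.4617 N (tension)
  F[2-3] = +2245.2224 N (tension)
  F[2-4] = +206.1955 N (tension)
  F[3-4] = -2053.7763 N (compression)
  F[3-5] = +3314.7003 N (tension)
  F[4-5] = -2161.0853 N (compression)
  Rx@0 = -3032.1500 N
  Ry@0 = -2080.4056 N
  Ry@4 = +3886.9956 N

206.195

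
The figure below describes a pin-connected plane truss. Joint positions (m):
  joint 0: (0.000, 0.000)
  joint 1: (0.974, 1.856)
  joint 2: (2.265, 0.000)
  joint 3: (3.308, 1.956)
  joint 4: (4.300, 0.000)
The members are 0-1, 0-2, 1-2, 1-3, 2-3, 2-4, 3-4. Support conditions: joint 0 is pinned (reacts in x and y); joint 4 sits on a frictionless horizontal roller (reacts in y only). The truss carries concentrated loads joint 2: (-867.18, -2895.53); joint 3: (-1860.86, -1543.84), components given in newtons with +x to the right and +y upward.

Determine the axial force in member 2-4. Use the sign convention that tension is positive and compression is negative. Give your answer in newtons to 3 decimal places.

N=5 nodes, M=7 members, R=3 reactions → 2N=10, M+R=10
member 0 (0-1): L=2.0960, (cx,cy)=(0.4647,0.8855)
member 1 (0-2): L=2.2650, (cx,cy)=(1.0000,0.0000)
member 2 (1-2): L=2.2608, (cx,cy)=(0.5710,-0.8209)
member 3 (1-3): L=2.3361, (cx,cy)=(0.9991,0.0428)
member 4 (2-3): L=2.2167, (cx,cy)=(0.4705,0.8824)
member 5 (2-4): L=2.0350, (cx,cy)=(1.0000,0.0000)
member 6 (3-4): L=2.1932, (cx,cy)=(0.4523,-0.8919)
solve A·x = −loads:
  F[0-1] = -2905.7370 N (compression)
  F[0-2] = -1377.7897 N (compression)
  F[1-2] = +2975.0614 N (tension)
  F[1-3] = -3051.8839 N (compression)
  F[2-3] = +513.6119 N (tension)
  F[2-4] = +946.5629 N (tension)
  F[3-4] = -2092.7163 N (compression)
  Rx@0 = +2728.0400 N
  Ry@0 = +2572.9616 N
  Ry@4 = +1866.4084 N

946.563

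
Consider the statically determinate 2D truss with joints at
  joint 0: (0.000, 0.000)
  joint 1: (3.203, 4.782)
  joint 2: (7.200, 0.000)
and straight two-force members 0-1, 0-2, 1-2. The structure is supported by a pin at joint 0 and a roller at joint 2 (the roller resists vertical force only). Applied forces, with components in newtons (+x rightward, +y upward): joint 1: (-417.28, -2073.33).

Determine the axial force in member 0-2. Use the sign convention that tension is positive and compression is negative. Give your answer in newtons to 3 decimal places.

539.286

N=3 nodes, M=3 members, R=3 reactions → 2N=6, M+R=6
member 0 (0-1): L=5.7556, (cx,cy)=(0.5565,0.8308)
member 1 (0-2): L=7.2000, (cx,cy)=(1.0000,0.0000)
member 2 (1-2): L=6.2325, (cx,cy)=(0.6413,-0.7673)
solve A·x = −loads:
  F[0-1] = -1718.8871 N (compression)
  F[0-2] = +539.2861 N (tension)
  F[1-2] = -840.9002 N (compression)
  Rx@0 = +417.2800 N
  Ry@0 = +1428.1296 N
  Ry@2 = +645.2004 N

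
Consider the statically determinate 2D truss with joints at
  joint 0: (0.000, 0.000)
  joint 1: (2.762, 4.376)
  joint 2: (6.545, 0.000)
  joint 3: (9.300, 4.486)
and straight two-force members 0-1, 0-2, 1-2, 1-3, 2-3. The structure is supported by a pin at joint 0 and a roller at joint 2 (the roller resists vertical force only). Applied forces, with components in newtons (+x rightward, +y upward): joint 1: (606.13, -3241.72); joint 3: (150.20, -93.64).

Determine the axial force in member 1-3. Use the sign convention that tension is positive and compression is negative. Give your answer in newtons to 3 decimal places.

N=4 nodes, M=5 members, R=3 reactions → 2N=8, M+R=8
member 0 (0-1): L=5.1747, (cx,cy)=(0.5337,0.8456)
member 1 (0-2): L=6.5450, (cx,cy)=(1.0000,0.0000)
member 2 (1-2): L=5.7845, (cx,cy)=(0.6540,-0.7565)
member 3 (1-3): L=6.5389, (cx,cy)=(0.9999,0.0168)
member 4 (2-3): L=5.2644, (cx,cy)=(0.5233,0.8521)
solve A·x = −loads:
  F[0-1] = -1568.1344 N (compression)
  F[0-2] = +1593.3151 N (tension)
  F[1-2] = -2527.5523 N (compression)
  F[1-3] = +209.9057 N (tension)
  F[2-3] = -114.0326 N (compression)
  Rx@0 = -756.3300 N
  Ry@0 = +1326.0850 N
  Ry@2 = +2009.2750 N

209.906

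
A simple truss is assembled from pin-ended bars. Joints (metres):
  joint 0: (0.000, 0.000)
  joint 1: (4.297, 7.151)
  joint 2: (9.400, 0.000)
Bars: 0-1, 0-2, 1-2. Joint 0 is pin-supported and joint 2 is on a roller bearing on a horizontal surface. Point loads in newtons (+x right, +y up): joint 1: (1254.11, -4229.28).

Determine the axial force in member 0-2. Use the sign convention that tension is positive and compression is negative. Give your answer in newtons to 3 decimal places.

2060.452

N=3 nodes, M=3 members, R=3 reactions → 2N=6, M+R=6
member 0 (0-1): L=8.3427, (cx,cy)=(0.5151,0.8572)
member 1 (0-2): L=9.4000, (cx,cy)=(1.0000,0.0000)
member 2 (1-2): L=8.7851, (cx,cy)=(0.5809,-0.8140)
solve A·x = −loads:
  F[0-1] = -1565.5310 N (compression)
  F[0-2] = +2060.4519 N (tension)
  F[1-2] = -3547.1702 N (compression)
  Rx@0 = -1254.1100 N
  Ry@0 = +1341.9016 N
  Ry@2 = +2887.3784 N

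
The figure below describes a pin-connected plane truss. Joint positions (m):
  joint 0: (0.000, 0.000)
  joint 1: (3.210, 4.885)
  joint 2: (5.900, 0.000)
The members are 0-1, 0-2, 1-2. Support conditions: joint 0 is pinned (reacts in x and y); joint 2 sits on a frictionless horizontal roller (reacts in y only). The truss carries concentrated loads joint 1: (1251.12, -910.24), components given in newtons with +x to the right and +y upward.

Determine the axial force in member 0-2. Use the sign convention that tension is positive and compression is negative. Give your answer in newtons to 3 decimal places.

N=3 nodes, M=3 members, R=3 reactions → 2N=6, M+R=6
member 0 (0-1): L=5.8453, (cx,cy)=(0.5492,0.8357)
member 1 (0-2): L=5.9000, (cx,cy)=(1.0000,0.0000)
member 2 (1-2): L=5.5767, (cx,cy)=(0.4824,-0.8760)
solve A·x = −loads:
  F[0-1] = +742.9279 N (tension)
  F[0-2] = +843.1331 N (tension)
  F[1-2] = -1747.9112 N (compression)
  Rx@0 = -1251.1200 N
  Ry@0 = -620.8772 N
  Ry@2 = +1531.1172 N

843.133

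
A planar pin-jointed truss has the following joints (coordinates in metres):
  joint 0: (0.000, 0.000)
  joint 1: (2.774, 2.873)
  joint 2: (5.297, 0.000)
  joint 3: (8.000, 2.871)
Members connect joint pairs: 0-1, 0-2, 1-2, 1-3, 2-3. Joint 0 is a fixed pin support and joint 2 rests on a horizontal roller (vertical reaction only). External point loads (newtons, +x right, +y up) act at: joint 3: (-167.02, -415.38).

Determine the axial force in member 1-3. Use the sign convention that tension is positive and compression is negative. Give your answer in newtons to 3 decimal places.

N=4 nodes, M=5 members, R=3 reactions → 2N=8, M+R=8
member 0 (0-1): L=3.9936, (cx,cy)=(0.6946,0.7194)
member 1 (0-2): L=5.2970, (cx,cy)=(1.0000,0.0000)
member 2 (1-2): L=3.8236, (cx,cy)=(0.6599,-0.7514)
member 3 (1-3): L=5.2260, (cx,cy)=(1.0000,-0.0004)
member 4 (2-3): L=3.9432, (cx,cy)=(0.6855,0.7281)
solve A·x = −loads:
  F[0-1] = +168.8064 N (tension)
  F[0-2] = -284.2735 N (compression)
  F[1-2] = -161.7314 N (compression)
  F[1-3] = +223.9729 N (tension)
  F[2-3] = -570.3900 N (compression)
  Rx@0 = +167.0200 N
  Ry@0 = -121.4381 N
  Ry@2 = +536.8181 N

223.973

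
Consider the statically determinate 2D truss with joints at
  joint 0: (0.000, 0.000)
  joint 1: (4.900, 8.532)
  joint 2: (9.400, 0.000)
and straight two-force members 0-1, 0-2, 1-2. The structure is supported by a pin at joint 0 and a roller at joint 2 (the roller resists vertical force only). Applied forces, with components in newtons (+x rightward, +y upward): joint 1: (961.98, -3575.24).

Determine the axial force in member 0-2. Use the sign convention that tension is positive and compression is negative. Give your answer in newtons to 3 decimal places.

1443.481

N=3 nodes, M=3 members, R=3 reactions → 2N=6, M+R=6
member 0 (0-1): L=9.8390, (cx,cy)=(0.4980,0.8672)
member 1 (0-2): L=9.4000, (cx,cy)=(1.0000,0.0000)
member 2 (1-2): L=9.6460, (cx,cy)=(0.4665,-0.8845)
solve A·x = −loads:
  F[0-1] = -966.8292 N (compression)
  F[0-2] = +1443.4806 N (tension)
  F[1-2] = -3094.1761 N (compression)
  Rx@0 = -961.9800 N
  Ry@0 = +838.4007 N
  Ry@2 = +2736.8393 N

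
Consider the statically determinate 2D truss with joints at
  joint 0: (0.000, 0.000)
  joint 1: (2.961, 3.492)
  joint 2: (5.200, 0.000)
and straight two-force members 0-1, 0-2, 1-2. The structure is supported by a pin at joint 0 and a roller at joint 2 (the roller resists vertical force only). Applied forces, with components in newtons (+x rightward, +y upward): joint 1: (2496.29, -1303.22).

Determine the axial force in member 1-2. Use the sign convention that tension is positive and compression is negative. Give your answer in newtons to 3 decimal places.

-2872.868

N=3 nodes, M=3 members, R=3 reactions → 2N=6, M+R=6
member 0 (0-1): L=4.5784, (cx,cy)=(0.6467,0.7627)
member 1 (0-2): L=5.2000, (cx,cy)=(1.0000,0.0000)
member 2 (1-2): L=4.1482, (cx,cy)=(0.5398,-0.8418)
solve A·x = −loads:
  F[0-1] = +1462.1695 N (tension)
  F[0-2] = +1550.6539 N (tension)
  F[1-2] = -2872.8681 N (compression)
  Rx@0 = -2496.2900 N
  Ry@0 = -1115.2183 N
  Ry@2 = +2418.4383 N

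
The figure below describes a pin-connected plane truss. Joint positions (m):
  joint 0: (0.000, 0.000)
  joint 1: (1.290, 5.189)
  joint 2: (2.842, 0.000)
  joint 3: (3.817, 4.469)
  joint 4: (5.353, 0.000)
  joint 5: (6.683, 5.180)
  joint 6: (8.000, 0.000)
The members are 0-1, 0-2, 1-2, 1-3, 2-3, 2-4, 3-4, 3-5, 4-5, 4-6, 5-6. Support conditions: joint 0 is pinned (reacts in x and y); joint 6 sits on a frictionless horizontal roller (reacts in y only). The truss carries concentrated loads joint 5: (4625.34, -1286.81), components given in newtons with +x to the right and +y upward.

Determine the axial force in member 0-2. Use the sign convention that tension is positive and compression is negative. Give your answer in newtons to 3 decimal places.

N=7 nodes, M=11 members, R=3 reactions → 2N=14, M+R=14
member 0 (0-1): L=5.3469, (cx,cy)=(0.2413,0.9705)
member 1 (0-2): L=2.8420, (cx,cy)=(1.0000,0.0000)
member 2 (1-2): L=5.4161, (cx,cy)=(0.2866,-0.9581)
member 3 (1-3): L=2.6276, (cx,cy)=(0.9617,-0.2740)
member 4 (2-3): L=4.5741, (cx,cy)=(0.2132,0.9770)
member 5 (2-4): L=2.5110, (cx,cy)=(1.0000,0.0000)
member 6 (3-4): L=4.7256, (cx,cy)=(0.3250,-0.9457)
member 7 (3-5): L=2.9529, (cx,cy)=(0.9706,0.2408)
member 8 (4-5): L=5.3480, (cx,cy)=(0.2487,0.9686)
member 9 (4-6): L=2.6470, (cx,cy)=(1.0000,0.0000)
member 10 (5-6): L=5.3448, (cx,cy)=(0.2464,-0.9692)
solve A·x = −loads:
  F[0-1] = +2867.7787 N (tension)
  F[0-2] = +3933.4618 N (tension)
  F[1-2] = -3400.4239 N (compression)
  F[1-3] = +1732.5906 N (tension)
  F[2-3] = +3334.4581 N (tension)
  F[2-4] = +2248.3060 N (tension)
  F[3-4] = -2137.0860 N (compression)
  F[3-5] = +3164.7794 N (tension)
  F[4-5] = +2086.5985 N (tension)
  F[4-6] = +1034.7543 N (tension)
  F[5-6] = -4199.3585 N (compression)
  Rx@0 = -4625.3400 N
  Ry@0 = -2783.0666 N
  Ry@6 = +4069.8766 N

3933.462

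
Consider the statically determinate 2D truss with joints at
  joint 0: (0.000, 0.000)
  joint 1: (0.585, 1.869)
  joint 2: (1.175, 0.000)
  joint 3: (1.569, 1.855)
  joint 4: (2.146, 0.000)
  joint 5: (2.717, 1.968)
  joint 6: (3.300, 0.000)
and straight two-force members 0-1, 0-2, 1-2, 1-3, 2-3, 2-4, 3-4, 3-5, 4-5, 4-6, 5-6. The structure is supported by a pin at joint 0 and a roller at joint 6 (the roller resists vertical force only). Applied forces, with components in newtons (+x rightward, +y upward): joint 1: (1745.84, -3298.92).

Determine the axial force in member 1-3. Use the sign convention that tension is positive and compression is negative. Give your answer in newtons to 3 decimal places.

-1797.380

N=7 nodes, M=11 members, R=3 reactions → 2N=14, M+R=14
member 0 (0-1): L=1.9584, (cx,cy)=(0.2987,0.9543)
member 1 (0-2): L=1.1750, (cx,cy)=(1.0000,0.0000)
member 2 (1-2): L=1.9599, (cx,cy)=(0.3010,-0.9536)
member 3 (1-3): L=0.9841, (cx,cy)=(0.9999,-0.0142)
member 4 (2-3): L=1.8964, (cx,cy)=(0.2078,0.9782)
member 5 (2-4): L=0.9710, (cx,cy)=(1.0000,0.0000)
member 6 (3-4): L=1.9427, (cx,cy)=(0.2970,-0.9549)
member 7 (3-5): L=1.1535, (cx,cy)=(0.9952,0.0980)
member 8 (4-5): L=2.0492, (cx,cy)=(0.2787,0.9604)
member 9 (4-6): L=1.1540, (cx,cy)=(1.0000,0.0000)
member 10 (5-6): L=2.0525, (cx,cy)=(0.2840,-0.9588)
solve A·x = −loads:
  F[0-1] = -1807.8721 N (compression)
  F[0-2] = +2285.8714 N (tension)
  F[1-2] = -1623.3190 N (compression)
  F[1-3] = -1797.3796 N (compression)
  F[2-3] = +1582.5519 N (tension)
  F[2-4] = +1468.4001 N (tension)
  F[3-4] = -1745.8706 N (compression)
  F[3-5] = -954.4418 N (compression)
  F[4-5] = +1735.8367 N (tension)
  F[4-6] = +466.1597 N (tension)
  F[5-6] = -1641.1845 N (compression)
  Rx@0 = -1745.8400 N
  Ry@0 = +1725.3312 N
  Ry@6 = +1573.5888 N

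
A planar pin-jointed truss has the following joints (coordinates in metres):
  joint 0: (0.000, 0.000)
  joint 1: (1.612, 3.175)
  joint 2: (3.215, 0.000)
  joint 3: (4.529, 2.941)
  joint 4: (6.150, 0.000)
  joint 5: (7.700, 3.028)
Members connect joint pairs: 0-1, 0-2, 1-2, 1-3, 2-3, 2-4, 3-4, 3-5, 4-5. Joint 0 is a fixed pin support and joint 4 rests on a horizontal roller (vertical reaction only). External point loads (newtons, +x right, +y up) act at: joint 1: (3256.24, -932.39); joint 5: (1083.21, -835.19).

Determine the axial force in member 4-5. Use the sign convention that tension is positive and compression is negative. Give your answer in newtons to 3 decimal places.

N=6 nodes, M=9 members, R=3 reactions → 2N=12, M+R=12
member 0 (0-1): L=3.5608, (cx,cy)=(0.4527,0.8917)
member 1 (0-2): L=3.2150, (cx,cy)=(1.0000,0.0000)
member 2 (1-2): L=3.5567, (cx,cy)=(0.4507,-0.8927)
member 3 (1-3): L=2.9264, (cx,cy)=(0.9968,-0.0800)
member 4 (2-3): L=3.2212, (cx,cy)=(0.4079,0.9130)
member 5 (2-4): L=2.9350, (cx,cy)=(1.0000,0.0000)
member 6 (3-4): L=3.3581, (cx,cy)=(0.4827,-0.8758)
member 7 (3-5): L=3.1722, (cx,cy)=(0.9996,0.0274)
member 8 (4-5): L=3.4017, (cx,cy)=(0.4557,0.8902)
solve A·x = −loads:
  F[0-1] = +1947.9341 N (tension)
  F[0-2] = +3457.6016 N (tension)
  F[1-2] = -2894.0379 N (compression)
  F[1-3] = -1073.4962 N (compression)
  F[2-3] = +2829.5686 N (tension)
  F[2-4] = +999.0211 N (tension)
  F[3-4] = -2999.8822 N (compression)
  F[3-5] = +1532.8306 N (tension)
  F[4-5] = -985.4803 N (compression)
  Rx@0 = -4339.4500 N
  Ry@0 = -1736.8911 N
  Ry@4 = +3504.4711 N

-985.480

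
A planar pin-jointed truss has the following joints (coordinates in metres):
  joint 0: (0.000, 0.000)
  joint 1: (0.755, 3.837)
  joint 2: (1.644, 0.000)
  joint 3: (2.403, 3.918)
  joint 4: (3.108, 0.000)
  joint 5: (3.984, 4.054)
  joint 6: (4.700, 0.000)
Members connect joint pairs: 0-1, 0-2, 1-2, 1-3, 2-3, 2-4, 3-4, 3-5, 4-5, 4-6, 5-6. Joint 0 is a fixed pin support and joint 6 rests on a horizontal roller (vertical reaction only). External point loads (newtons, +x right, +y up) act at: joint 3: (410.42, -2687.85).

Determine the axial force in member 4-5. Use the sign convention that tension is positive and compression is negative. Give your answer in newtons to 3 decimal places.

N=7 nodes, M=11 members, R=3 reactions → 2N=14, M+R=14
member 0 (0-1): L=3.9106, (cx,cy)=(0.1931,0.9812)
member 1 (0-2): L=1.6440, (cx,cy)=(1.0000,0.0000)
member 2 (1-2): L=3.9386, (cx,cy)=(0.2257,-0.9742)
member 3 (1-3): L=1.6500, (cx,cy)=(0.9988,0.0491)
member 4 (2-3): L=3.9908, (cx,cy)=(0.1902,0.9817)
member 5 (2-4): L=1.4640, (cx,cy)=(1.0000,0.0000)
member 6 (3-4): L=3.9809, (cx,cy)=(0.1771,-0.9842)
member 7 (3-5): L=1.5868, (cx,cy)=(0.9963,0.0857)
member 8 (4-5): L=4.1476, (cx,cy)=(0.2112,0.9774)
member 9 (4-6): L=1.5920, (cx,cy)=(1.0000,0.0000)
member 10 (5-6): L=4.1167, (cx,cy)=(0.1739,-0.9848)
solve A·x = −loads:
  F[0-1] = -990.1103 N (compression)
  F[0-2] = +601.5769 N (tension)
  F[1-2] = +976.4524 N (tension)
  F[1-3] = -412.0511 N (compression)
  F[2-3] = -968.9389 N (compression)
  F[2-4] = +1006.2524 N (tension)
  F[3-4] = -1803.9595 N (compression)
  F[3-5] = -689.3172 N (compression)
  F[4-5] = +1816.4224 N (tension)
  F[4-6] = +303.1375 N (tension)
  F[5-6] = -1742.9318 N (compression)
  Rx@0 = -410.4200 N
  Ry@0 = +971.4821 N
  Ry@6 = +1716.3679 N

1816.422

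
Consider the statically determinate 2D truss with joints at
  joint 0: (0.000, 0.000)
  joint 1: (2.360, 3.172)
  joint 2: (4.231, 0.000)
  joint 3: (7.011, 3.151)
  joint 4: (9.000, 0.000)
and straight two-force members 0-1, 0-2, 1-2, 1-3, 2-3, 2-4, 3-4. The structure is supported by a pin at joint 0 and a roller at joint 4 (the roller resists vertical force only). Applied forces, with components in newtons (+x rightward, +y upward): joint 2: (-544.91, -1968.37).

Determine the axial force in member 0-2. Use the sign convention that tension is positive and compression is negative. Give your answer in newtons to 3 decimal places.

N=5 nodes, M=7 members, R=3 reactions → 2N=10, M+R=10
member 0 (0-1): L=3.9536, (cx,cy)=(0.5969,0.8023)
member 1 (0-2): L=4.2310, (cx,cy)=(1.0000,0.0000)
member 2 (1-2): L=3.6827, (cx,cy)=(0.5081,-0.8613)
member 3 (1-3): L=4.6510, (cx,cy)=(1.0000,-0.0045)
member 4 (2-3): L=4.2020, (cx,cy)=(0.6616,0.7499)
member 5 (2-4): L=4.7690, (cx,cy)=(1.0000,0.0000)
member 6 (3-4): L=3.7262, (cx,cy)=(0.5338,-0.8456)
solve A·x = −loads:
  F[0-1] = -1300.0328 N (compression)
  F[0-2] = +231.1055 N (tension)
  F[1-2] = +1218.2559 N (tension)
  F[1-3] = -1394.9672 N (compression)
  F[2-3] = +1225.6138 N (tension)
  F[2-4] = +584.1086 N (tension)
  F[3-4] = -1094.2853 N (compression)
  Rx@0 = +544.9100 N
  Ry@0 = +1043.0174 N
  Ry@4 = +925.3526 N

231.105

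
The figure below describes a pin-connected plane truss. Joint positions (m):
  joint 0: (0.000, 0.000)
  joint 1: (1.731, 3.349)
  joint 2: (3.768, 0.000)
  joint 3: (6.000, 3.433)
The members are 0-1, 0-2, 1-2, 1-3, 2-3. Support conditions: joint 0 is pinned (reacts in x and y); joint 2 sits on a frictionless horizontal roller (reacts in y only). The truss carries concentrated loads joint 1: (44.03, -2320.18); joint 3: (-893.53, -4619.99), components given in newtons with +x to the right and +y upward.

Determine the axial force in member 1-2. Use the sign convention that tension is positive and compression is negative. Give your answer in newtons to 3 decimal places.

N=4 nodes, M=5 members, R=3 reactions → 2N=8, M+R=8
member 0 (0-1): L=3.7699, (cx,cy)=(0.4592,0.8884)
member 1 (0-2): L=3.7680, (cx,cy)=(1.0000,0.0000)
member 2 (1-2): L=3.9198, (cx,cy)=(0.5197,-0.8544)
member 3 (1-3): L=4.2698, (cx,cy)=(0.9998,0.0197)
member 4 (2-3): L=4.0948, (cx,cy)=(0.5451,0.8384)
solve A·x = −loads:
  F[0-1] = +796.3346 N (tension)
  F[0-2] = -1215.1475 N (compression)
  F[1-2] = -3494.4370 N (compression)
  F[1-3] = +2137.9632 N (tension)
  F[2-3] = -5560.7691 N (compression)
  Rx@0 = +849.5000 N
  Ry@0 = -707.4254 N
  Ry@2 = +7647.5954 N

-3494.437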